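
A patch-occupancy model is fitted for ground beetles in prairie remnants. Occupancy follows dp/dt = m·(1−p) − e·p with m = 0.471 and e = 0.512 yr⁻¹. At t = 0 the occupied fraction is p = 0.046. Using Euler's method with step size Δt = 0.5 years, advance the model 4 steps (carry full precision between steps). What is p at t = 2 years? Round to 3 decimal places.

0.450

Update rule: p ← p + [m·(1−p) − e·p]·Δt with Δt = 0.5.
p: 0.04600 → 0.25889  (Δp = +0.21289)
p: 0.25889 → 0.36715  (Δp = +0.10826)
p: 0.36715 → 0.42219  (Δp = +0.05505)
p: 0.42219 → 0.45019  (Δp = +0.02799)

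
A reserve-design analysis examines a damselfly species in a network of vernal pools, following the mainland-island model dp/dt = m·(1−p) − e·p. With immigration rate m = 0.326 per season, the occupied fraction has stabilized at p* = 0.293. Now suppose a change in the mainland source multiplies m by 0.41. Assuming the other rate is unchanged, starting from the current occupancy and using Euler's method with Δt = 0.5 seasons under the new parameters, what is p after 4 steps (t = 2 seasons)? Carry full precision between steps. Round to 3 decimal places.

0.158

Balance m(1−p*) = e·p* gives e = m(1−p*)/p* = 0.326×0.70700/0.29300 = 0.78663.
Starting from p₀ = 0.29300; update p ← p + (dp/dt)·Δt with the new parameters.
t = 0.5: p = 0.29300 + (-0.06799) = 0.22501
t = 1: p = 0.22501 + (-0.03671) = 0.18830
t = 1.5: p = 0.18830 + (-0.01982) = 0.16849
t = 2: p = 0.16849 + (-0.01070) = 0.15779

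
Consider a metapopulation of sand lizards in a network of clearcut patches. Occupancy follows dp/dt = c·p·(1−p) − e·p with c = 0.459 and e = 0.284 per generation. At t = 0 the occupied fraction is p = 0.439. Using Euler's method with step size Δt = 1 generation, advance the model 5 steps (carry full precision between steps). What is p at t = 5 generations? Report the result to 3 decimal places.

0.401

Update rule: p ← p + [c·p·(1−p) − e·p]·Δt with Δt = 1.
  1  |  dp/dt·Δt = -0.011634  |  p_1 = 0.427366
  2  |  dp/dt·Δt = -0.009044  |  p_2 = 0.418323
  3  |  dp/dt·Δt = -0.007116  |  p_3 = 0.411207
  4  |  dp/dt·Δt = -0.005652  |  p_4 = 0.405555
  5  |  dp/dt·Δt = -0.004522  |  p_5 = 0.401033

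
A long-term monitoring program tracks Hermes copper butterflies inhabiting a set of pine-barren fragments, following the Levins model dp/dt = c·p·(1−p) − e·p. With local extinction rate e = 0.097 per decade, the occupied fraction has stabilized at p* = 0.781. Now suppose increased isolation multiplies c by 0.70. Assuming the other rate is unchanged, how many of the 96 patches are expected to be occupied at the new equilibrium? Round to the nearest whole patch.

66

Balance c(1−p*) = e gives c = e/(1 − 0.78100) = 0.097/0.21900 = 0.44292.
New p* = 1 − e/c = 1 − 0.09700/0.31004 = 0.68714.
Expected occupied = 96 × 0.68714 = 65.97 ≈ 66.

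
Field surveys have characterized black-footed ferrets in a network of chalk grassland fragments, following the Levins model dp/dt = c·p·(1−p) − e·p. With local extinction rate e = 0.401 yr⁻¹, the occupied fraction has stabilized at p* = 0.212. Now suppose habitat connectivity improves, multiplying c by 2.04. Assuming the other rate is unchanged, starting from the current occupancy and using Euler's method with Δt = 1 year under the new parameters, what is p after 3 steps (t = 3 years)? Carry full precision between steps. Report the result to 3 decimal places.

Balance c(1−p*) = e gives c = e/(1 − 0.21200) = 0.401/0.78800 = 0.50888.
Starting from p₀ = 0.21200; update p ← p + (dp/dt)·Δt with the new parameters.
t = 1: p = 0.21200 + (+0.08841) = 0.30041
t = 2: p = 0.30041 + (+0.09771) = 0.39812
t = 3: p = 0.39812 + (+0.08911) = 0.48723

0.487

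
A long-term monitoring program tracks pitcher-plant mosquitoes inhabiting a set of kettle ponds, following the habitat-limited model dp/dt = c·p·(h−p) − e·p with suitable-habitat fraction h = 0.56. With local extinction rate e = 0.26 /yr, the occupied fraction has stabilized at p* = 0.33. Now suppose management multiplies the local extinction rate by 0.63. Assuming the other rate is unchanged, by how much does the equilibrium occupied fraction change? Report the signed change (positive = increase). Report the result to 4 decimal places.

Balance c(h−p*) = e gives c = e/(0.56 − 0.33000) = 0.26/0.23000 = 1.13043.
New p* = 0.56 − e/c = 0.56 − 0.16380/1.13043 = 0.41510.
Δp* = 0.41510 − 0.33000 = +0.08510.

0.0851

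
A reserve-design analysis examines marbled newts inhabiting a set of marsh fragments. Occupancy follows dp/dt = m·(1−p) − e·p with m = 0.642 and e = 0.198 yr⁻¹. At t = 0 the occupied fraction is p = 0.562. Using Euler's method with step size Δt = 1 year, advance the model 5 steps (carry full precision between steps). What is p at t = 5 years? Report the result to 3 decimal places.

0.764

Update rule: p ← p + [m·(1−p) − e·p]·Δt with Δt = 1.
  1  |  dp/dt·Δt = +0.169920  |  p_1 = 0.731920
  2  |  dp/dt·Δt = +0.027187  |  p_2 = 0.759107
  3  |  dp/dt·Δt = +0.004350  |  p_3 = 0.763457
  4  |  dp/dt·Δt = +0.000696  |  p_4 = 0.764153
  5  |  dp/dt·Δt = +0.000111  |  p_5 = 0.764265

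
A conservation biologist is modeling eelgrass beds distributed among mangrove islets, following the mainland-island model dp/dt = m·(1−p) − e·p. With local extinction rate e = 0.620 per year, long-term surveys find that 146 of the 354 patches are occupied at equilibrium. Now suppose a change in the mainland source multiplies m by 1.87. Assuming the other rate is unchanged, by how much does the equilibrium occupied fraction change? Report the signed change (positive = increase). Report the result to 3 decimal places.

Observed p* = 146/354 = 0.41243.
Balance m(1−p*) = e·p* gives m = e·p*/(1−p*) = 0.620×0.41243/0.58757 = 0.43519.
New p* = m/(m+e) = 0.81381/(0.81381+0.62000) = 0.56759.
Δp* = 0.56759 − 0.41243 = +0.15516.

0.155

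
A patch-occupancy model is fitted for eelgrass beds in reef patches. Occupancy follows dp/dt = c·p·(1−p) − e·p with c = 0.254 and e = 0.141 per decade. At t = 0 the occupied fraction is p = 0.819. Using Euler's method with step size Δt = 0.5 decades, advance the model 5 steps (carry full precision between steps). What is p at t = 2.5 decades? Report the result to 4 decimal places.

Update rule: p ← p + [c·p·(1−p) − e·p]·Δt with Δt = 0.5.
t = 0.5: p = 0.81900 + (-0.03891) = 0.78009
t = 1: p = 0.78009 + (-0.03321) = 0.74688
t = 1.5: p = 0.74688 + (-0.02865) = 0.71823
t = 2: p = 0.71823 + (-0.02493) = 0.69330
t = 2.5: p = 0.69330 + (-0.02187) = 0.67143

0.6714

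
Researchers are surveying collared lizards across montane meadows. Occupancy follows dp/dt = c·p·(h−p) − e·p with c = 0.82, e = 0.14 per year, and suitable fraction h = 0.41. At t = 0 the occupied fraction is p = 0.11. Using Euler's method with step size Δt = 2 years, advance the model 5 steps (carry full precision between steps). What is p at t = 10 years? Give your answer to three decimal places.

0.210

Update rule: p ← p + [c·p·(h−p) − e·p]·Δt with Δt = 2.
t = 2: p = 0.11000 + (+0.02332) = 0.13332
t = 4: p = 0.13332 + (+0.02317) = 0.15649
t = 6: p = 0.15649 + (+0.02125) = 0.17773
t = 8: p = 0.17773 + (+0.01794) = 0.19567
t = 10: p = 0.19567 + (+0.01399) = 0.20966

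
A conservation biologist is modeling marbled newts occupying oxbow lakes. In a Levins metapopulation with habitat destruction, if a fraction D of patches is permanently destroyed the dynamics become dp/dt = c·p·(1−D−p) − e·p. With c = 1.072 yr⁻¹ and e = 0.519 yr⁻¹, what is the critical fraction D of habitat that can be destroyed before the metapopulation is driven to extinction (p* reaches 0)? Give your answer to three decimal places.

0.516

The nontrivial equilibrium is p* = (1−D) − e/c; extinction occurs when this hits zero.
So D_crit = 1 − e/c = 1 − 0.519/1.072 = 1 − 0.4841 = 0.5159.
This equals the undisturbed p*, a classic result of Lande's extension.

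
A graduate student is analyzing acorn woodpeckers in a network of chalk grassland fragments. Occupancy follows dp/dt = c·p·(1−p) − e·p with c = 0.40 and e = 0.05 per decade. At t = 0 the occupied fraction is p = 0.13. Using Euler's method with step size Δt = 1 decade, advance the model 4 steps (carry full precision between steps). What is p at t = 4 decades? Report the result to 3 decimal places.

Update rule: p ← p + [c·p·(1−p) − e·p]·Δt with Δt = 1.
t = 1: p = 0.13000 + (+0.03874) = 0.16874
t = 2: p = 0.16874 + (+0.04767) = 0.21641
t = 3: p = 0.21641 + (+0.05701) = 0.27342
t = 4: p = 0.27342 + (+0.06579) = 0.33921

0.339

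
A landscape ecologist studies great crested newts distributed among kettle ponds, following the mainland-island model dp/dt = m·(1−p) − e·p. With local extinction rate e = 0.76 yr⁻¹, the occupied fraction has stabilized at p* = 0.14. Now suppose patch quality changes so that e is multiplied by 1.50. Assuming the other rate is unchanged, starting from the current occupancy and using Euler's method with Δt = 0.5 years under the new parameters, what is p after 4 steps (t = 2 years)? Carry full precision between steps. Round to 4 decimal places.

0.0987

Balance m(1−p*) = e·p* gives m = e·p*/(1−p*) = 0.76×0.14000/0.86000 = 0.12372.
Starting from p₀ = 0.14000; update p ← p + (dp/dt)·Δt with the new parameters.
  1  |  dp/dt·Δt = -0.026600  |  p_1 = 0.113400
  2  |  dp/dt·Δt = -0.009793  |  p_2 = 0.103607
  3  |  dp/dt·Δt = -0.003605  |  p_3 = 0.100002
  4  |  dp/dt·Δt = -0.001327  |  p_4 = 0.098675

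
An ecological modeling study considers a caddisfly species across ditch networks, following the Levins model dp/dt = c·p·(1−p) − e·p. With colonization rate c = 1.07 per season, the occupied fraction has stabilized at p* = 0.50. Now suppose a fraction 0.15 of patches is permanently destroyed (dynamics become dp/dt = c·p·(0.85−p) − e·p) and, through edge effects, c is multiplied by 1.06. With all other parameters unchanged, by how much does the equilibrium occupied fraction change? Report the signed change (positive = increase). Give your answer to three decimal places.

Balance c(1−p*) = e gives e = 1.07×(1 − 0.50000) = 0.53500.
New p* = 0.85 − e/c = 0.85 − 0.53500/1.13420 = 0.37830.
Δp* = 0.37830 − 0.50000 = -0.12170.

-0.122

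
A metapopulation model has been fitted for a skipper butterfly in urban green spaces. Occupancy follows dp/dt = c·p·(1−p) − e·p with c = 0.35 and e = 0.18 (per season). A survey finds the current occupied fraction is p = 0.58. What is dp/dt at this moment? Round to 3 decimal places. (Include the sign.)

Colonization term: c·p·(1−p) = 0.35×0.58×0.4200 = 0.08526.
Extinction term: e·p = 0.10440.
dp/dt = 0.08526 − 0.10440 = -0.01914.

-0.019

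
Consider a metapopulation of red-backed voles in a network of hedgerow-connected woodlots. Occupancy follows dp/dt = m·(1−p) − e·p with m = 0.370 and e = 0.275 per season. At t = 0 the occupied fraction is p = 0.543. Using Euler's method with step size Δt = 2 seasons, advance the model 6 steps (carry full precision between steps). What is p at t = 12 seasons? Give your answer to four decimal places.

0.5736

Update rule: p ← p + [m·(1−p) − e·p]·Δt with Δt = 2.
p: 0.54300 → 0.58253  (Δp = +0.03953)
p: 0.58253 → 0.57107  (Δp = -0.01146)
p: 0.57107 → 0.57439  (Δp = +0.00332)
p: 0.57439 → 0.57343  (Δp = -0.00096)
p: 0.57343 → 0.57371  (Δp = +0.00028)
p: 0.57371 → 0.57363  (Δp = -0.00008)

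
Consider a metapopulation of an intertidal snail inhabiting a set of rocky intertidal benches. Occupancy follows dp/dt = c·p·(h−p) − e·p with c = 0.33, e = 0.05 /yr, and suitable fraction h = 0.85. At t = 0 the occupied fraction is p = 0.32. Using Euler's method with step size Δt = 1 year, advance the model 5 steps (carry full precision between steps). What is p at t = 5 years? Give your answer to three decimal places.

Update rule: p ← p + [c·p·(h−p) − e·p]·Δt with Δt = 1.
t = 1: p = 0.32000 + (+0.03997) = 0.35997
t = 2: p = 0.35997 + (+0.04021) = 0.40018
t = 3: p = 0.40018 + (+0.03939) = 0.43957
t = 4: p = 0.43957 + (+0.03756) = 0.47713
t = 5: p = 0.47713 + (+0.03485) = 0.51198

0.512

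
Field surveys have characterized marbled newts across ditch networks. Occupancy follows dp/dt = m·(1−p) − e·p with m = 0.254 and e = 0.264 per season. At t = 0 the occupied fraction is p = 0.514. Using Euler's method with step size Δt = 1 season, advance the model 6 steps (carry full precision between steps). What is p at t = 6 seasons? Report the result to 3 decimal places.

Update rule: p ← p + [m·(1−p) − e·p]·Δt with Δt = 1.
step 1: Δp = -0.01225, p = 0.50175
step 2: Δp = -0.00591, p = 0.49584
step 3: Δp = -0.00285, p = 0.49300
step 4: Δp = -0.00137, p = 0.49162
step 5: Δp = -0.00066, p = 0.49096
step 6: Δp = -0.00032, p = 0.49064

0.491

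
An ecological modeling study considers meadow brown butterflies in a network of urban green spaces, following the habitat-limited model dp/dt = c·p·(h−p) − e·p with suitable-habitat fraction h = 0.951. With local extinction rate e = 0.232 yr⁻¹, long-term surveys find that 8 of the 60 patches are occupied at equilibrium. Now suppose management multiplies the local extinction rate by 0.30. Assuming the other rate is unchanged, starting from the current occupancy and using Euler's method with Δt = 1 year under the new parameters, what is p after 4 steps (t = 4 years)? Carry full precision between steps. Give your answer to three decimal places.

0.235

Observed p* = 8/60 = 0.13333.
Balance c(h−p*) = e gives c = e/(0.951 − 0.13333) = 0.232/0.81767 = 0.28373.
Starting from p₀ = 0.13333; update p ← p + (dp/dt)·Δt with the new parameters.
step 1: Δp = +0.02165, p = 0.15499
step 2: Δp = +0.02422, p = 0.17920
step 3: Δp = +0.02677, p = 0.20597
step 4: Δp = +0.02920, p = 0.23518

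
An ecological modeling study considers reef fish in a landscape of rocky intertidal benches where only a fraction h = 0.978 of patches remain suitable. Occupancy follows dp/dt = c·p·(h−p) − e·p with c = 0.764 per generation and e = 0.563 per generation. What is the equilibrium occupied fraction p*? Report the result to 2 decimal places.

0.24

Setting dp/dt = 0 and dividing by p* gives c·(h−p*) = e.
So p* = h − e/c = 0.978 − 0.563/0.764 = 0.978 − 0.7369 = 0.2411.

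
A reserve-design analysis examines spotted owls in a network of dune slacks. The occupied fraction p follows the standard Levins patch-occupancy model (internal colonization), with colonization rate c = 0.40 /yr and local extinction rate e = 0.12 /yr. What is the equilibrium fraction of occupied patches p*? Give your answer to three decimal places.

At equilibrium, colonization balances extinction: c·p*·(1−p*) = e·p*.
So p* = 1 − e/c = 1 − 0.12/0.40 = 1 − 0.3000 = 0.7000.

0.700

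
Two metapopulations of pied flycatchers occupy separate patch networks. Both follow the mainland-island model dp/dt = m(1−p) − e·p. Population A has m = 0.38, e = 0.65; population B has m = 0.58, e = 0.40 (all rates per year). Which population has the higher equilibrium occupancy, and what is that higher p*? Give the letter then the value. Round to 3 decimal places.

B, 0.592

A: p*_A = m/(m+e) = 0.38/1.0300 = 0.3689.
B: p*_B = 0.58/0.9800 = 0.5918.
B is higher at 0.5918.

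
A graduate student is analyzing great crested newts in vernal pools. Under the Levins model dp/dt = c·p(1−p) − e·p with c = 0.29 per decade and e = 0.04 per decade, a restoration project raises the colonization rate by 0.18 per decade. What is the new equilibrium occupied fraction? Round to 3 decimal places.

0.915

Before: p* = 1 − 0.04/0.29 = 0.8621.
After the change, c = 0.47, e = 0.04, so p* = 1 − 0.04/0.47 = 0.9149.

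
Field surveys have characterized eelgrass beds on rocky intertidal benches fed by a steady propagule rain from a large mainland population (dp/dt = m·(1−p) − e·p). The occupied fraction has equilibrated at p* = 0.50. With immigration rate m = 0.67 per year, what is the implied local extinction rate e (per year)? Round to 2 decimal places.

0.67

At equilibrium m(1−p*) = e·p*, so e = m(1−p*)/p*.
e = 0.67 × 0.5000 / 0.50 = 0.6700.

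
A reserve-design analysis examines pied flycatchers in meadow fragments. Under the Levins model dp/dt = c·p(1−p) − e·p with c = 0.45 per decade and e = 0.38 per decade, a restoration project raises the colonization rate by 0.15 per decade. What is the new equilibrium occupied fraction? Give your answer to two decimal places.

0.37

Before: p* = 1 − 0.38/0.45 = 0.1556.
After the change, c = 0.6, e = 0.38, so p* = 1 − 0.38/0.6 = 0.3667.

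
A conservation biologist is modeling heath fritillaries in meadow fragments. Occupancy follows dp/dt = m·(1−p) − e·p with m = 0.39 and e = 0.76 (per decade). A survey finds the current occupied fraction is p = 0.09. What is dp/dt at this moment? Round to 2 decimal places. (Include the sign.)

Colonization term: m·(1−p) = 0.39×0.9100 = 0.35490.
Extinction term: e·p = 0.06840.
dp/dt = 0.35490 − 0.06840 = 0.28650.

0.29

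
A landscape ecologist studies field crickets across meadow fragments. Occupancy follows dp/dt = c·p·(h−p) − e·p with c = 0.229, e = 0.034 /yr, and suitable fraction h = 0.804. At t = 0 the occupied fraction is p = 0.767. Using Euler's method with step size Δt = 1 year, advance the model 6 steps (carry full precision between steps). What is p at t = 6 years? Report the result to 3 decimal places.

0.693

Update rule: p ← p + [c·p·(h−p) − e·p]·Δt with Δt = 1.
  1  |  dp/dt·Δt = -0.019579  |  p_1 = 0.747421
  2  |  dp/dt·Δt = -0.015728  |  p_2 = 0.731693
  3  |  dp/dt·Δt = -0.012762  |  p_3 = 0.718931
  4  |  dp/dt·Δt = -0.010438  |  p_4 = 0.708492
  5  |  dp/dt·Δt = -0.008593  |  p_5 = 0.699899
  6  |  dp/dt·Δt = -0.007112  |  p_6 = 0.692788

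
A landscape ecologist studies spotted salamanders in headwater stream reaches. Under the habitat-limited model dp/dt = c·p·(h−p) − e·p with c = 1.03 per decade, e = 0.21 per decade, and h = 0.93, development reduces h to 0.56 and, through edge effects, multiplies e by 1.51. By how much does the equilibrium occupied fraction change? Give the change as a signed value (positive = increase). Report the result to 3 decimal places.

Before: p* = h − e/c = 0.93 − 0.21/1.03 = 0.93 − 0.2039 = 0.7261.
After: c = 1.03, e = 0.3171, h = 0.56; p* = 0.56 − 0.3171/1.03 = 0.2521.
Δp* = 0.2521 − 0.7261 = -0.4740.

-0.474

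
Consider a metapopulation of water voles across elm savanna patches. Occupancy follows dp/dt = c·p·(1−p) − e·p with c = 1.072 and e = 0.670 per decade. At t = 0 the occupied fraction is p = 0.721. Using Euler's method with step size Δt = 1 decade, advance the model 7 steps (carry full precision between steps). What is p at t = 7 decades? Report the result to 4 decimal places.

0.3776

Update rule: p ← p + [c·p·(1−p) − e·p]·Δt with Δt = 1.
p: 0.72100 → 0.45357  (Δp = -0.26743)
p: 0.45357 → 0.41537  (Δp = -0.03820)
p: 0.41537 → 0.39739  (Δp = -0.01797)
p: 0.39739 → 0.38785  (Δp = -0.00954)
p: 0.38785 → 0.38251  (Δp = -0.00534)
p: 0.38251 → 0.37943  (Δp = -0.00308)
p: 0.37943 → 0.37763  (Δp = -0.00180)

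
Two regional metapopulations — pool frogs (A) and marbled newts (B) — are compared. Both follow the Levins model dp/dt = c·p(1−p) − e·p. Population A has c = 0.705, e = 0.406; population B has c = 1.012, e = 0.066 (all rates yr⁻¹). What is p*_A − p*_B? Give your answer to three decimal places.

-0.511

A: p*_A = 1 − 0.406/0.705 = 0.4241.
B: p*_B = 1 − 0.066/1.012 = 0.9348.
p*_A − p*_B = 0.4241 − 0.9348 = -0.5107.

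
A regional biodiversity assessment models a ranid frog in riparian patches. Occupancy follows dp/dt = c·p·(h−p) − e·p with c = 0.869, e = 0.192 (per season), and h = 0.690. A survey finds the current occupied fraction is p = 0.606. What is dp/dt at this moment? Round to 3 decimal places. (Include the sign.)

-0.072

Colonization term: c·p·(h−p) = 0.869×0.606×0.0840 = 0.04424.
Extinction term: e·p = 0.11635.
dp/dt = 0.04424 − 0.11635 = -0.07212.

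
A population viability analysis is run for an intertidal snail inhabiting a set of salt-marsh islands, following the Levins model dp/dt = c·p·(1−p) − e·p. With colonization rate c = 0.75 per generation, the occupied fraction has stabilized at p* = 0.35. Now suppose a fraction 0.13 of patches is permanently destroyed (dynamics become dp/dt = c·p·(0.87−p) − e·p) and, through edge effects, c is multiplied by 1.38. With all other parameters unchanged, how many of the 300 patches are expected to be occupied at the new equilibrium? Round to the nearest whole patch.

120

Balance c(1−p*) = e gives e = 0.75×(1 − 0.35000) = 0.48750.
New p* = 0.87 − e/c = 0.87 − 0.48750/1.03500 = 0.39899.
Expected occupied = 300 × 0.39899 = 119.70 ≈ 120.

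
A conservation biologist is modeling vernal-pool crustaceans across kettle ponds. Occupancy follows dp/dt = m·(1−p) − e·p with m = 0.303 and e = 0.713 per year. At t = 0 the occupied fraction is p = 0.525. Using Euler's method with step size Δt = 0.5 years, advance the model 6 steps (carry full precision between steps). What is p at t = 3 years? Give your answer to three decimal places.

Update rule: p ← p + [m·(1−p) − e·p]·Δt with Δt = 0.5.
p: 0.52500 → 0.40980  (Δp = -0.11520)
p: 0.40980 → 0.35312  (Δp = -0.05668)
p: 0.35312 → 0.32524  (Δp = -0.02789)
p: 0.32524 → 0.31152  (Δp = -0.01372)
p: 0.31152 → 0.30477  (Δp = -0.00675)
p: 0.30477 → 0.30144  (Δp = -0.00332)

0.301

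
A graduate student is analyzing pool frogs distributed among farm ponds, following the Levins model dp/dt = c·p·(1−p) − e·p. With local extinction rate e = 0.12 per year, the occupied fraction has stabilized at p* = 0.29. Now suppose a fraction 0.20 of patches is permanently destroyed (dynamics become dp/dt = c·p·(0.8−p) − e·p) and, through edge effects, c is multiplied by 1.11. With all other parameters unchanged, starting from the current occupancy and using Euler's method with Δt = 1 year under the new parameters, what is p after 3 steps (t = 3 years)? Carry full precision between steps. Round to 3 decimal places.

0.270

Balance c(1−p*) = e gives c = e/(1 − 0.29000) = 0.12/0.71000 = 0.16901.
Starting from p₀ = 0.29000; update p ← p + (dp/dt)·Δt with the new parameters.
  1  |  dp/dt·Δt = -0.007053  |  p_1 = 0.282947
  2  |  dp/dt·Δt = -0.006507  |  p_2 = 0.276440
  3  |  dp/dt·Δt = -0.006020  |  p_3 = 0.270420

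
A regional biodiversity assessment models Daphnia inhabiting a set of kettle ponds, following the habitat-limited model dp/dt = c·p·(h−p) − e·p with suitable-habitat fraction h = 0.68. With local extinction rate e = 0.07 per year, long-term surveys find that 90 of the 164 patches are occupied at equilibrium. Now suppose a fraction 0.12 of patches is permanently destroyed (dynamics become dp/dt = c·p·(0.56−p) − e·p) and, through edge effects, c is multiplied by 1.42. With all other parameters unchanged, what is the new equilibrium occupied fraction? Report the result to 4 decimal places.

0.4676

Observed p* = 90/164 = 0.54878.
Balance c(h−p*) = e gives c = e/(0.68 − 0.54878) = 0.07/0.13122 = 0.53346.
New p* = 0.56 − e/c = 0.56 − 0.07000/0.75751 = 0.46759.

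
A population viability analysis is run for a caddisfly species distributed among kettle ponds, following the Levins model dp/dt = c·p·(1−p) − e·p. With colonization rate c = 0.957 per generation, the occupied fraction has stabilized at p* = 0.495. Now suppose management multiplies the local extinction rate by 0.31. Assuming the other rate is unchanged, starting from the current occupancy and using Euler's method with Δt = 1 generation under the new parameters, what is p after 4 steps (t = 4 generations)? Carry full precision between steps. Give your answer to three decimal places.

0.840

Balance c(1−p*) = e gives e = 0.957×(1 − 0.49500) = 0.48328.
Starting from p₀ = 0.49500; update p ← p + (dp/dt)·Δt with the new parameters.
step 1: Δp = +0.16507, p = 0.66007
step 2: Δp = +0.11584, p = 0.77591
step 3: Δp = +0.05015, p = 0.82606
step 4: Δp = +0.01375, p = 0.83981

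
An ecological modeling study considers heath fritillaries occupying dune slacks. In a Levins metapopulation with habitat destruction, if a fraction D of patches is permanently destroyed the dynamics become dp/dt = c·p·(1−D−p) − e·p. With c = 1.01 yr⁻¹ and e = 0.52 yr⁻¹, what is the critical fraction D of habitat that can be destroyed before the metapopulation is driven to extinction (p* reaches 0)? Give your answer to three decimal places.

0.485

The nontrivial equilibrium is p* = (1−D) − e/c; extinction occurs when this hits zero.
So D_crit = 1 − e/c = 1 − 0.52/1.01 = 1 − 0.5149 = 0.4851.
This equals the undisturbed p*, a classic result of Lande's extension.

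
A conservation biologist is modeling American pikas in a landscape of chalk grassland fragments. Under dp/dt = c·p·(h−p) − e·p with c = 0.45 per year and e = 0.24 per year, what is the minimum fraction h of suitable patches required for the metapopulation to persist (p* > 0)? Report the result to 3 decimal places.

0.533

p* = h − e/c is positive only when h > e/c.
h_min = e/c = 0.24/0.45 = 0.5333.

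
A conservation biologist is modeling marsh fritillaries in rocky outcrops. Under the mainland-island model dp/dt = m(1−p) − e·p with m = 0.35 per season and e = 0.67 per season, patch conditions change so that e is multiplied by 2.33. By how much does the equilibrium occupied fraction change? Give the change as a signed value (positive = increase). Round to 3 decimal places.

Before: p* = 0.35/(0.35+0.67) = 0.3431.
After: m = 0.35, e = 1.5611; p* = 0.35/1.9111 = 0.1831.
Δp* = 0.1831 − 0.3431 = -0.1600.

-0.160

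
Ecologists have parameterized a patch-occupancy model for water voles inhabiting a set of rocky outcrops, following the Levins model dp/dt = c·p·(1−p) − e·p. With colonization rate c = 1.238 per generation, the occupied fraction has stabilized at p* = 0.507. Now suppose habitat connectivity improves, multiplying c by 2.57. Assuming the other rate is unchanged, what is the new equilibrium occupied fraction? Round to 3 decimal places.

0.808

Balance c(1−p*) = e gives e = 1.238×(1 − 0.50700) = 0.61033.
New p* = 1 − e/c = 1 − 0.61033/3.18166 = 0.80817.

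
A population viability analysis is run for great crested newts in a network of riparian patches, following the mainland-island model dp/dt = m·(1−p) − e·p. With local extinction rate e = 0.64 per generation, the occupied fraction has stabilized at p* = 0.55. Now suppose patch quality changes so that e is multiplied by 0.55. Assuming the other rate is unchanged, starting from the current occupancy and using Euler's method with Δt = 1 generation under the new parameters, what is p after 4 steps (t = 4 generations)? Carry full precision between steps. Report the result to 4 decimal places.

Balance m(1−p*) = e·p* gives m = e·p*/(1−p*) = 0.64×0.55000/0.45000 = 0.78222.
Starting from p₀ = 0.55000; update p ← p + (dp/dt)·Δt with the new parameters.
t = 1: p = 0.55000 + (+0.15840) = 0.70840
t = 2: p = 0.70840 + (-0.02126) = 0.68714
t = 3: p = 0.68714 + (+0.00285) = 0.68999
t = 4: p = 0.68999 + (-0.00038) = 0.68961

0.6896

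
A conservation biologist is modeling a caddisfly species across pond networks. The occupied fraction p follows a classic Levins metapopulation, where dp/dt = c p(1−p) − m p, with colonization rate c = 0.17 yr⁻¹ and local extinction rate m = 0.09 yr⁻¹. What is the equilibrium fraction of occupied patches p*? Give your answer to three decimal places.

At equilibrium, colonization balances extinction: c·p*·(1−p*) = m·p*.
So p* = 1 − m/c = 1 − 0.09/0.17 = 1 − 0.5294 = 0.4706.

0.471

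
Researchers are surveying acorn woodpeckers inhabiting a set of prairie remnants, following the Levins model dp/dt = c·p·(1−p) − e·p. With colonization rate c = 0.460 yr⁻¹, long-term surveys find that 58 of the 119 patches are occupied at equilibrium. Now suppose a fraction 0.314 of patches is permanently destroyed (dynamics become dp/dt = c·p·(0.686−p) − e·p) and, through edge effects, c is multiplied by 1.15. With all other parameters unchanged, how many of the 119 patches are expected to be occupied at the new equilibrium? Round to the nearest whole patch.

29

Observed p* = 58/119 = 0.48739.
Balance c(1−p*) = e gives e = 0.460×(1 − 0.48739) = 0.23580.
New p* = 0.686 − e/c = 0.686 − 0.23580/0.52900 = 0.24025.
Expected occupied = 119 × 0.24025 = 28.59 ≈ 29.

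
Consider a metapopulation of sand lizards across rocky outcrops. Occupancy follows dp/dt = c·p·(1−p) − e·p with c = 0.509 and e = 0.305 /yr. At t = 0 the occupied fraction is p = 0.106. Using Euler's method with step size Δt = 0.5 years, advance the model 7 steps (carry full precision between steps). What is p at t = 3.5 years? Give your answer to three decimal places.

Update rule: p ← p + [c·p·(1−p) − e·p]·Δt with Δt = 0.5.
p: 0.10600 → 0.11395  (Δp = +0.00795)
p: 0.11395 → 0.12227  (Δp = +0.00832)
p: 0.12227 → 0.13094  (Δp = +0.00867)
p: 0.13094 → 0.13993  (Δp = +0.00899)
p: 0.13993 → 0.14922  (Δp = +0.00929)
p: 0.14922 → 0.15877  (Δp = +0.00955)
p: 0.15877 → 0.16855  (Δp = +0.00978)

0.169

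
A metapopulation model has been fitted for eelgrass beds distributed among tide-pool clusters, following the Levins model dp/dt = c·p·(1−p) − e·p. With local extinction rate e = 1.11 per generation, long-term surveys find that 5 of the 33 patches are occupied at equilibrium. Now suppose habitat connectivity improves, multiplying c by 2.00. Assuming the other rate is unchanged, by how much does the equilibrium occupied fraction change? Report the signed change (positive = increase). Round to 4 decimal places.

0.4242

Observed p* = 5/33 = 0.15152.
Balance c(1−p*) = e gives c = e/(1 − 0.15152) = 1.11/0.84848 = 1.30822.
New p* = 1 − e/c = 1 − 1.11000/2.61644 = 0.57576.
Δp* = 0.57576 − 0.15152 = +0.42424.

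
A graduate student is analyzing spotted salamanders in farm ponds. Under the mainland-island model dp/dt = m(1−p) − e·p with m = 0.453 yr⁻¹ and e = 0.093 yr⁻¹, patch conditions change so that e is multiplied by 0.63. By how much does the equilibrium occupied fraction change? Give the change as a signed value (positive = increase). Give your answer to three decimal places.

0.056

Before: p* = 0.453/(0.453+0.093) = 0.8297.
After: m = 0.453, e = 0.05859; p* = 0.453/0.5116 = 0.8855.
Δp* = 0.8855 − 0.8297 = +0.0558.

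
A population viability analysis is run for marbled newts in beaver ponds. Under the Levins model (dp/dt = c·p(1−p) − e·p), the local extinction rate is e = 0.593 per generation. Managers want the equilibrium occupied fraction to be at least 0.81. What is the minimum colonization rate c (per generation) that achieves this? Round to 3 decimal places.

p* = 1 − e/c ≥ 0.81 requires e/c ≤ 0.1900, i.e. c ≥ e/0.1900.
c_min = 0.593/0.1900 = 3.1211.

3.121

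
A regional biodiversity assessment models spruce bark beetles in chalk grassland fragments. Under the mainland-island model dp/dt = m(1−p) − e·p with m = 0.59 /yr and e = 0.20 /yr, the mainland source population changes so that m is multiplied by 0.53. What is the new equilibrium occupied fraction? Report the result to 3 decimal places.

0.610

Before: p* = 0.59/(0.59+0.20) = 0.7468.
After: m = 0.3127, e = 0.2; p* = 0.3127/0.5127 = 0.6099.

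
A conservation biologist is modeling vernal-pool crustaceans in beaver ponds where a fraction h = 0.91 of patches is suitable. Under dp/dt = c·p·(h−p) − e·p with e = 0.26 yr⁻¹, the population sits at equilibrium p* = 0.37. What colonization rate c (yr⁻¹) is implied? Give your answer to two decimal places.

At equilibrium c(h−p*) = e, so c = e/(h−p*).
c = 0.26/(0.91 − 0.37) = 0.26/0.5400 = 0.4815.

0.48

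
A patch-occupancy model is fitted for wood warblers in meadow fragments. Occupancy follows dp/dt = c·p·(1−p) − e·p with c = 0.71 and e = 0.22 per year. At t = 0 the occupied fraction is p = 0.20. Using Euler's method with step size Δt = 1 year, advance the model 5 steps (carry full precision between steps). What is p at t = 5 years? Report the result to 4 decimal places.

0.5779

Update rule: p ← p + [c·p·(1−p) − e·p]·Δt with Δt = 1.
t = 1: p = 0.20000 + (+0.06960) = 0.26960
t = 2: p = 0.26960 + (+0.08050) = 0.35010
t = 3: p = 0.35010 + (+0.08452) = 0.43462
t = 4: p = 0.43462 + (+0.07885) = 0.51347
t = 5: p = 0.51347 + (+0.06441) = 0.57788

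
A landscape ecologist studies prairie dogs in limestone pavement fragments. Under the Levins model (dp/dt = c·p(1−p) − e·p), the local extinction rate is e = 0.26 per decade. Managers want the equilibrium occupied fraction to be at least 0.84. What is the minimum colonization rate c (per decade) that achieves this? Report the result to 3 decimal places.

p* = 1 − e/c ≥ 0.84 requires e/c ≤ 0.1600, i.e. c ≥ e/0.1600.
c_min = 0.26/0.1600 = 1.6250.

1.625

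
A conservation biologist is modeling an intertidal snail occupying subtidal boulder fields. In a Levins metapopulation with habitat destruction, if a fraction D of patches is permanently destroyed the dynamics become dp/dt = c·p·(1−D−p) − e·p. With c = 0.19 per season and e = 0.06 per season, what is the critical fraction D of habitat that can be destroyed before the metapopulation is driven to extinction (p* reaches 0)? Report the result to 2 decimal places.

The nontrivial equilibrium is p* = (1−D) − e/c; extinction occurs when this hits zero.
So D_crit = 1 − e/c = 1 − 0.06/0.19 = 1 − 0.3158 = 0.6842.
Note this equals the original equilibrium occupancy — the Levins extinction-debt result.

0.68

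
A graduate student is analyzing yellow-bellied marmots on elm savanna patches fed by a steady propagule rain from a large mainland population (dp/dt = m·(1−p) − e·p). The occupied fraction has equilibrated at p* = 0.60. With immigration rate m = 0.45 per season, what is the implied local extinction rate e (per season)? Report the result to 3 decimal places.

At equilibrium m(1−p*) = e·p*, so e = m(1−p*)/p*.
e = 0.45 × 0.4000 / 0.60 = 0.3000.

0.300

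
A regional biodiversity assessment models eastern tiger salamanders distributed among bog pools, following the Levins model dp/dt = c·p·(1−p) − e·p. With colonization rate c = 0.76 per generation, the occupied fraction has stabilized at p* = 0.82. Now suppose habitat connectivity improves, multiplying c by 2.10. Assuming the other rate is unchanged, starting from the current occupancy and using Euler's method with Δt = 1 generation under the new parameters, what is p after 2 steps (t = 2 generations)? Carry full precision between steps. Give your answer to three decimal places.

Balance c(1−p*) = e gives e = 0.76×(1 − 0.82000) = 0.13680.
Starting from p₀ = 0.82000; update p ← p + (dp/dt)·Δt with the new parameters.
p: 0.82000 → 0.94339  (Δp = +0.12339)
p: 0.94339 → 0.89957  (Δp = -0.04383)

0.900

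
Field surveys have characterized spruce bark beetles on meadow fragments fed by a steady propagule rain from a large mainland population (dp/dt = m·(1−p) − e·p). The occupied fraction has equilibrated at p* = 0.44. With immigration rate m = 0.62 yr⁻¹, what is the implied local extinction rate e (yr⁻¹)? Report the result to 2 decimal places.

0.79

At equilibrium m(1−p*) = e·p*, so e = m(1−p*)/p*.
e = 0.62 × 0.5600 / 0.44 = 0.7891.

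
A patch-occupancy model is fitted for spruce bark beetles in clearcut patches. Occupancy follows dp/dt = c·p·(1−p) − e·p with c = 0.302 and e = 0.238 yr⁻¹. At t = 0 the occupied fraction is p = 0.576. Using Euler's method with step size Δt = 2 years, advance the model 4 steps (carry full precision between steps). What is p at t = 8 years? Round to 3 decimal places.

0.317

Update rule: p ← p + [c·p·(1−p) − e·p]·Δt with Δt = 2.
step 1: Δp = -0.12666, p = 0.44934
step 2: Δp = -0.06443, p = 0.38490
step 3: Δp = -0.04021, p = 0.34469
step 4: Δp = -0.02764, p = 0.31705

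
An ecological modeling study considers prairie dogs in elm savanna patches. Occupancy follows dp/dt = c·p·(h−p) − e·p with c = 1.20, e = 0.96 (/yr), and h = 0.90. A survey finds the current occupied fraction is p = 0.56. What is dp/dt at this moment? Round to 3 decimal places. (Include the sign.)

-0.309

Colonization term: c·p·(h−p) = 1.20×0.56×0.3400 = 0.22848.
Extinction term: e·p = 0.53760.
dp/dt = 0.22848 − 0.53760 = -0.30912.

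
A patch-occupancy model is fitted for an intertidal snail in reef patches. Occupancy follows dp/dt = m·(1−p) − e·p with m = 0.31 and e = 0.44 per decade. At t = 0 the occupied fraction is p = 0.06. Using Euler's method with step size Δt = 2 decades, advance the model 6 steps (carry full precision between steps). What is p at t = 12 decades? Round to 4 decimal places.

Update rule: p ← p + [m·(1−p) − e·p]·Δt with Δt = 2.
p: 0.06000 → 0.59000  (Δp = +0.53000)
p: 0.59000 → 0.32500  (Δp = -0.26500)
p: 0.32500 → 0.45750  (Δp = +0.13250)
p: 0.45750 → 0.39125  (Δp = -0.06625)
p: 0.39125 → 0.42438  (Δp = +0.03313)
p: 0.42438 → 0.40781  (Δp = -0.01656)

0.4078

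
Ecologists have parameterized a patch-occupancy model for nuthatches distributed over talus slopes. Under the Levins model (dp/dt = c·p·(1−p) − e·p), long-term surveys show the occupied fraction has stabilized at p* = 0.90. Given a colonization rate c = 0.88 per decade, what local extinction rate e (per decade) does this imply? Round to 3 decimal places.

At equilibrium c(1−p*) = e.
e = 0.88 × (1 − 0.90) = 0.88 × 0.1000 = 0.0880.

0.088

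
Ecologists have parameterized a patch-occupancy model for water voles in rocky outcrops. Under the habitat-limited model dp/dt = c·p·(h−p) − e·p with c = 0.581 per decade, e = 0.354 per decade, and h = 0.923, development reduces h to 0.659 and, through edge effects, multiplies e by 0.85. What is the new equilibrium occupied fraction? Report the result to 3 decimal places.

Before: p* = h − e/c = 0.923 − 0.354/0.581 = 0.923 − 0.6093 = 0.3137.
After: c = 0.581, e = 0.3009, h = 0.659; p* = 0.659 − 0.3009/0.581 = 0.1411.

0.141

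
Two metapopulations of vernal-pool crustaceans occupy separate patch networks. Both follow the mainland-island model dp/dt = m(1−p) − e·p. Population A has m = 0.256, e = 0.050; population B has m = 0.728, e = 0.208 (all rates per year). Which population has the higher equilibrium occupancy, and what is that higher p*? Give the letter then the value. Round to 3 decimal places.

A, 0.837

A: p*_A = m/(m+e) = 0.256/0.3060 = 0.8366.
B: p*_B = 0.728/0.9360 = 0.7778.
A is higher at 0.8366.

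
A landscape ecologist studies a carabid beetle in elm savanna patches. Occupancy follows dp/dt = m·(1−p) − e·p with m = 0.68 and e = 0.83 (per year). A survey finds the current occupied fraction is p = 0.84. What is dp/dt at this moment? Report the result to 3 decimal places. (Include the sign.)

Colonization term: m·(1−p) = 0.68×0.1600 = 0.10880.
Extinction term: e·p = 0.69720.
dp/dt = 0.10880 − 0.69720 = -0.58840.

-0.588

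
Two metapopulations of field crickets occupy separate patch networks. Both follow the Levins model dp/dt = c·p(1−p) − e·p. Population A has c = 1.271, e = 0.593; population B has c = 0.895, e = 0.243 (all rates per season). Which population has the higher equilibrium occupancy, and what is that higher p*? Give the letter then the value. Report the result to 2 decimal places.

B, 0.73

A: p*_A = 1 − 0.593/1.271 = 0.5334.
B: p*_B = 1 − 0.243/0.895 = 0.7285.
B is higher at 0.7285.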